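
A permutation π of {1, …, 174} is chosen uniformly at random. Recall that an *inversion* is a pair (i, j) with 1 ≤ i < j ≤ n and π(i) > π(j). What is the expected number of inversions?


Write X = Σ X_I over the C(174, 2) = 15051 pairs i < j, with X_I the indicator of one inversion.
There are 15051 indicators.
For each fixed pair i < j, the values π(i) and π(j) are two distinct elements of {1, …, 174} in uniformly random order; by symmetry P[π(i) > π(j)] = 1/2.
By linearity: E[X] = 15051 · (1/2) = C(174, 2) · (1/2) = 15051/2 = 15051/2 ≈ 7525.500.

E[X] = 15051/2 = 7525.500.


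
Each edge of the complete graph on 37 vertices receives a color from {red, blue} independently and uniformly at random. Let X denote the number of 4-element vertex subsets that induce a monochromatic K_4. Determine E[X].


Let X = Σ_S X_S over the C(37, 4) = 66045 subsets S of size 4, where X_S = 1 if the K_4 on S is monochromatic.
For a fixed S, the K_4 on S has C(4, 2) = 6 edges. P[all 6 edges red] = (1/2)^6, and likewise for blue, so P[monochromatic] = 2·(1/2)^6 = 2^{1 − 6} = 1/32.
By linearity: E[X] = C(37, 4) · 2^{1 − 6} = 66045 · 1/32 = 66045/32.
Numerically: E[X] ≈ 2063.906.

E[X] = C(37,4)·2^(1−C(4,2)) = 66045/32 ≈ 2063.906.


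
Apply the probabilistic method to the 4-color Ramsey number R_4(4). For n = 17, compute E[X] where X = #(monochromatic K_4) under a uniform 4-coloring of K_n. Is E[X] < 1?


E[X] = C(17, 4) · 4^{1 − 6} = 2380 · 4^{−5} = 2380/1024.
As a reduced fraction: E[X] = 595/256 ≈ 2.324.
Is E[X] < 1? NO.
Since E[X] ≥ 1, the first-moment bound is inconclusive at n = 17; it does NOT by itself certify R_4(4) > 17.

E[X] = 595/256 ≈ 2.324; E[X] ≥ 1; first-moment method inconclusive here.


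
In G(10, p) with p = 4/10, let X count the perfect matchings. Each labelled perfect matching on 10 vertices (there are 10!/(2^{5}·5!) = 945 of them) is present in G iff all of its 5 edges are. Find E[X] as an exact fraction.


K_10 has 10!/(2^{5}·5!) = 945 labelled perfect matchings.
For each such perfect matching H, let X_H = 1 if all 5 edges of H are present in G. Then P[X_H = 1] = p^{5} = (2/5)^{5} = 32/3125.
By linearity of expectation: E[X] = Σ_H E[X_H] = 945 · p^{5} = 945 · 32/3125 = 6048/625.
Numerically: E[X] ≈ 9.6768.

E[X] = 945 · (2/5)^{5} = 6048/625 ≈ 9.6768.


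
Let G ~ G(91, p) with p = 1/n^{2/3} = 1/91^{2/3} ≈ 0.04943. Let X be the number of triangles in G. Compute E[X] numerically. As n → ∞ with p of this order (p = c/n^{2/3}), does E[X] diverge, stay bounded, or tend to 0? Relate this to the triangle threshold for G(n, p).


Number of potential triangles: C(91, 3) = 121485.
Each occurs with probability p³ ≈ (0.04943)³ ≈ 1.207584e-04.
By linearity: E[X] = C(91, 3)·p³ ≈ 121485 · 1.207584e-04 ≈ 14.6703.
Since α = 2/3 < 1, p = c/n^{2/3} ≫ 1/n is above the triangle threshold p ~ 1/n. Asymptotically E[X] ~ (c³/6)·n^{3(1−α)} = (1³/6)·n^{1} → ∞; triangles are abundant w.h.p.

E[X] ≈ 14.6703; in regime p = Θ(1/n^{2/3}) E[X] diverges (above the triangle threshold p ~ 1/n).


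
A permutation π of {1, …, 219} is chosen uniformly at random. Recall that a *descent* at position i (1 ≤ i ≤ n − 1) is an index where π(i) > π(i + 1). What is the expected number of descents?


Write X = Σ X_I over i = 1, …, 218, with X_I the indicator of one descent.
There are 218 indicators.
For each fixed i, the pair (π(i), π(i+1)) is a uniformly random ordered pair of distinct values from {1, …, 219}; by symmetry P[π(i) > π(i+1)] = 1/2.
By linearity: E[X] = 218 · (1/2) = (219 − 1) · (1/2) = 109 ≈ 109.000000.

E[X] = 109 = 109.000000.


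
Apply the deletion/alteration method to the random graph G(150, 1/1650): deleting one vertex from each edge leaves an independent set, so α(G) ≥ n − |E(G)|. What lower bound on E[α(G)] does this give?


E[|E(G)|] = C(150, 2)·p = 11175 · (1/1650) = 149/22.
E[α(G)] ≥ n − E[|E(G)|] = 150 − 149/22 = 3151/22.
Numerically: ≈ 143.227.
(This is only a lower bound; the true E[α(G)] may be larger.)

E[α(G)] ≥ 3151/22 ≈ 143.227.


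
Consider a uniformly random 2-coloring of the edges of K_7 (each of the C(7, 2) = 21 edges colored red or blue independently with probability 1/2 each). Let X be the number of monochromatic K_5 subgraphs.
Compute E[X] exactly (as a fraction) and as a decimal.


Let X = Σ_S X_S over the C(7, 5) = 21 subsets S of size 5, where X_S = 1 if the K_5 on S is monochromatic.
For a fixed S, the K_5 on S has C(5, 2) = 10 edges. P[all 10 edges red] = (1/2)^10, and likewise for blue, so P[monochromatic] = 2·(1/2)^10 = 2^{1 − 10} = 1/512.
By linearity: E[X] = C(7, 5) · 2^{1 − 10} = 21 · 1/512 = 21/512.
Numerically: E[X] ≈ 0.0410.

E[X] = C(7,5)·2^(1−C(5,2)) = 21/512 ≈ 0.0410.


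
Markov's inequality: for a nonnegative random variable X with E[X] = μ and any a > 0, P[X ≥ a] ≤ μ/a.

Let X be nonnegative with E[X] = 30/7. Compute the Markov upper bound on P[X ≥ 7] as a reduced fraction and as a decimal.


μ = E[X] = 30/7, a = 7.
Markov: P[X ≥ 7] ≤ μ/a = (30/7)/7 = 30/49.
Numerically: ≈ 0.612245.
(Since a = 7 > μ = 4.285714, the bound 30/49 is < 1 and informative.)

P[X ≥ 7] ≤ 30/49 ≈ 0.612245.


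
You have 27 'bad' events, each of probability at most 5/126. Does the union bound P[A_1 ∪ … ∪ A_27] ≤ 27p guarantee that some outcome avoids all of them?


Union bound: P[∪_{i=1}^{27} A_i] ≤ Σ_i P[A_i] ≤ 27·p = 27·(5/126) = 15/14.
Numerically: 15/14 ≈ 1.0714286.
Is 15/14 < 1? NO.
Since the bound 15/14 is ≥ 1, the union bound is uninformative here; it does NOT by itself certify existence.

27·p = 15/14 ≈ 1.0714286; existence NOT certified by the union bound.


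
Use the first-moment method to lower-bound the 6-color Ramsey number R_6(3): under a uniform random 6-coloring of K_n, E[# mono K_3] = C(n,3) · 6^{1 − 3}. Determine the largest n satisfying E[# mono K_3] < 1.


We need C(n, 3) · 6^{1 − 3} < 1, i.e. C(n, 3) < 6^{3 − 1} = 36.
Check values of n near the boundary:
  n = 4: C(4, 3) = 4; 4 < 36? YES
  n = 5: C(5, 3) = 10; 10 < 36? YES
  n = 6: C(6, 3) = 20; 20 < 36? YES
  n = 7: C(7, 3) = 35; 35 < 36? YES
  n = 8: C(8, 3) = 56; 56 < 36? NO
  n = 9: C(9, 3) = 84; 84 < 36? NO
The largest n with C(n, 3) < 36 is n = 7 (where E[X] = 35/36 ≈ 0.972). Hence R_6(3) > 7, i.e. R_6(3) ≥ 8.

Largest n = 7; hence R_6(3) > 7.


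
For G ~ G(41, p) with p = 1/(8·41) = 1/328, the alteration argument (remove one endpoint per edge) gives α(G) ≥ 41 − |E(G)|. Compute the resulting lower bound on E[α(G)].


E[|E(G)|] = C(41, 2)·p = 820 · (1/328) = 5/2.
E[α(G)] ≥ n − E[|E(G)|] = 41 − 5/2 = 77/2.
Numerically: ≈ 38.500000.
(This is only a lower bound; the true E[α(G)] may be larger.)

E[α(G)] ≥ 77/2 ≈ 38.500000.


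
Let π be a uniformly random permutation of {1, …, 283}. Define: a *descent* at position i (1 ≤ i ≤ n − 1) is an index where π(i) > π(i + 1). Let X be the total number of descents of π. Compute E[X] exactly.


Write X = Σ X_I over i = 1, …, 282, with X_I the indicator of one descent.
There are 282 indicators.
For each fixed i, the pair (π(i), π(i+1)) is a uniformly random ordered pair of distinct values from {1, …, 283}; by symmetry P[π(i) > π(i+1)] = 1/2.
By linearity: E[X] = 282 · (1/2) = (283 − 1) · (1/2) = 141 ≈ 141.00000.

E[X] = 141 = 141.00000.


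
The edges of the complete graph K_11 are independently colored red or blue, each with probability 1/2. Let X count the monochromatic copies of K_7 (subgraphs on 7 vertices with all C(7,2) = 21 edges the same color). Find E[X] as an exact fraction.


Let X = Σ_S X_S over the C(11, 7) = 330 subsets S of size 7, where X_S = 1 if the K_7 on S is monochromatic.
For a fixed S, the K_7 on S has C(7, 2) = 21 edges. P[all 21 edges red] = (1/2)^21, and likewise for blue, so P[monochromatic] = 2·(1/2)^21 = 2^{1 − 21} = 1/1048576.
By linearity of expectation: E[X] = C(11, 7) · 2^{1 − 21} = 330 · 1/1048576 = 165/524288.
Numerically: E[X] ≈ 0.0003.

E[X] = C(11,7)·2^(1−C(7,2)) = 165/524288 ≈ 0.0003.


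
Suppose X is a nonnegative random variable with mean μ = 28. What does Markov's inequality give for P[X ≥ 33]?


μ = E[X] = 28, a = 33.
Markov: P[X ≥ 33] ≤ μ/a = (28)/33 = 28/33.
Numerically: ≈ 0.8485.
(Since a = 33 > μ = 28.0000, the bound 28/33 is < 1 and informative.)

P[X ≥ 33] ≤ 28/33 ≈ 0.8485.


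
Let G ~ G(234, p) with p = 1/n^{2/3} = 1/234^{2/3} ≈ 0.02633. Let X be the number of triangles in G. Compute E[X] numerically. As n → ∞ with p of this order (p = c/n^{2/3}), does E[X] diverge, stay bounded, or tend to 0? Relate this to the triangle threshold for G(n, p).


Number of potential triangles: C(234, 3) = 2108184.
Each occurs with probability p³ ≈ (0.02633)³ ≈ 1.826284e-05.
By linearity: E[X] = C(234, 3)·p³ ≈ 2108184 · 1.826284e-05 ≈ 38.5014.
Since α = 2/3 < 1, p = c/n^{2/3} ≫ 1/n is above the triangle threshold p ~ 1/n. Asymptotically E[X] ~ (c³/6)·n^{3(1−α)} = (1³/6)·n^{1} → ∞; triangles are abundant w.h.p.

E[X] ≈ 38.5014; in regime p = Θ(1/n^{2/3}) E[X] diverges (above the triangle threshold p ~ 1/n).


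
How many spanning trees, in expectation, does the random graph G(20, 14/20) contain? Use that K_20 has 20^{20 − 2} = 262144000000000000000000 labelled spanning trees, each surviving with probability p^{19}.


K_20 has 20^{20 − 2} = 262144000000000000000000 labelled spanning trees.
For each such spanning tree H, let X_H = 1 if all 19 edges of H are present in G. Then P[X_H = 1] = p^{19} = (7/10)^{19} = 11398895185373143/10000000000000000000.
Summing the indicators: E[X] = Σ_H E[X_H] = 262144000000000000000000 · p^{19} = 262144000000000000000000 · 11398895185373143/10000000000000000000 = 1494075989737228599296/5.
Numerically: E[X] ≈ 2.9882e+20.

E[X] = 262144000000000000000000 · (7/10)^{19} = 1494075989737228599296/5 ≈ 2.9882e+20.


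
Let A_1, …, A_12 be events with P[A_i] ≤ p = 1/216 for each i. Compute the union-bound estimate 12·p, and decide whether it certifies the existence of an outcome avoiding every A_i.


Union bound: P[∪_{i=1}^{12} A_i] ≤ Σ_i P[A_i] ≤ 12·p = 12·(1/216) = 1/18.
Numerically: 1/18 ≈ 0.0556.
Is 1/18 < 1? YES.
Since P[∪ A_i] ≤ 1/18 < 1, the complement has P[∩ A_i^c] ≥ 1 − 1/18 = 17/18 > 0, so some outcome avoids every A_i.

12·p = 1/18 ≈ 0.0556; existence CERTIFIED by the union bound.


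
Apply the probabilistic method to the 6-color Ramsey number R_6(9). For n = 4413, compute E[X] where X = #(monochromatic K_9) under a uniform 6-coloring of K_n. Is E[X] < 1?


E[X] = C(4413, 9) · 6^{1 − 36} = 1734990840325017881257917265 · 6^{−35} = 1734990840325017881257917265/1719070799748422591028658176.
As a reduced fraction: E[X] = 1734990840325017881257917265/1719070799748422591028658176 ≈ 1.0092608.
Is E[X] < 1? NO.
Since E[X] ≥ 1, the first-moment bound is inconclusive at n = 4413; it does NOT by itself certify R_6(9) > 4413.

E[X] = 1734990840325017881257917265/1719070799748422591028658176 ≈ 1.0092608; E[X] ≥ 1; first-moment method inconclusive here.


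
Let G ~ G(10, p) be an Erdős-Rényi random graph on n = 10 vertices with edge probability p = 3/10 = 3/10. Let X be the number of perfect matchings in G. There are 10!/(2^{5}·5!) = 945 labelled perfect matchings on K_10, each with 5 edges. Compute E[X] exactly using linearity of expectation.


K_10 has 10!/(2^{5}·5!) = 945 labelled perfect matchings.
For each such perfect matching H, let X_H = 1 if all 5 edges of H are present in G. Then P[X_H = 1] = p^{5} = (3/10)^{5} = 243/100000.
By linearity of expectation: E[X] = Σ_H E[X_H] = 945 · p^{5} = 945 · 243/100000 = 45927/20000.
Numerically: E[X] ≈ 2.3.

E[X] = 945 · (3/10)^{5} = 45927/20000 ≈ 2.3.


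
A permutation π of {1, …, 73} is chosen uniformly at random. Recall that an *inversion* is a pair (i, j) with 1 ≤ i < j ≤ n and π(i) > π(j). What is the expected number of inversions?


Write X = Σ X_I over the C(73, 2) = 2628 pairs i < j, with X_I the indicator of one inversion.
There are 2628 indicators.
For each fixed pair i < j, the values π(i) and π(j) are two distinct elements of {1, …, 73} in uniformly random order; by symmetry P[π(i) > π(j)] = 1/2.
By linearity: E[X] = 2628 · (1/2) = C(73, 2) · (1/2) = 2628/2 = 1314 ≈ 1314.00000.

E[X] = 1314 = 1314.00000.


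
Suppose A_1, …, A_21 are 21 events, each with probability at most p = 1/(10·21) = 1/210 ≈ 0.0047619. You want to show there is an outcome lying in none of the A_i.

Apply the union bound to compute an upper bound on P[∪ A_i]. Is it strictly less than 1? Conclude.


Union bound: P[∪_{i=1}^{21} A_i] ≤ Σ_i P[A_i] ≤ 21·p = 21·(1/210) = 1/10.
Numerically: 1/10 ≈ 0.1000000.
Is 1/10 < 1? YES.
Since P[∪ A_i] ≤ 1/10 < 1, the complement has P[∩ A_i^c] ≥ 1 − 1/10 = 9/10 > 0, so some outcome avoids every A_i.

21·p = 1/10 ≈ 0.1000000; existence CERTIFIED by the union bound.


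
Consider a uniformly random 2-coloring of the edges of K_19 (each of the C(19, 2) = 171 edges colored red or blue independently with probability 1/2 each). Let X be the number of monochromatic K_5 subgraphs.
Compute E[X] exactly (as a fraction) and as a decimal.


Let X = Σ_S X_S over the C(19, 5) = 11628 subsets S of size 5, where X_S = 1 if the K_5 on S is monochromatic.
For a fixed S, the K_5 on S has C(5, 2) = 10 edges. P[all 10 edges red] = (1/2)^10, and likewise for blue, so P[monochromatic] = 2·(1/2)^10 = 2^{1 − 10} = 1/512.
By linearity: E[X] = C(19, 5) · 2^{1 − 10} = 11628 · 1/512 = 2907/128.
Numerically: E[X] ≈ 22.711.

E[X] = C(19,5)·2^(1−C(5,2)) = 2907/128 ≈ 22.711.


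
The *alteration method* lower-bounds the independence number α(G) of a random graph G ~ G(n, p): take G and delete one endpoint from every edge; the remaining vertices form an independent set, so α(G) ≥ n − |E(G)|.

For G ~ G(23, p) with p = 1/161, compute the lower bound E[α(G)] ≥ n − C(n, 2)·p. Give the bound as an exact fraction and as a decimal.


E[|E(G)|] = C(23, 2)·p = 253 · (1/161) = 11/7.
E[α(G)] ≥ n − E[|E(G)|] = 23 − 11/7 = 150/7.
Numerically: ≈ 21.4286.
(This is only a lower bound; the true E[α(G)] may be larger.)

E[α(G)] ≥ 150/7 ≈ 21.4286.


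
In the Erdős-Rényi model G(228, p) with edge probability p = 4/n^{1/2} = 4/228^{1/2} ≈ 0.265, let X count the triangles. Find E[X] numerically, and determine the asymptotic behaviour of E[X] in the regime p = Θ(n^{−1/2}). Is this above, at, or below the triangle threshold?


Number of potential triangles: C(228, 3) = 1949476.
Each occurs with probability p³ ≈ (0.265)³ ≈ 1.85899e-02.
By linearity: E[X] = C(228, 3)·p³ ≈ 1949476 · 1.85899e-02 ≈ 36240.618.
Since α = 1/2 < 1, p = c/n^{1/2} ≫ 1/n is above the triangle threshold p ~ 1/n. Asymptotically E[X] ~ (c³/6)·n^{3(1−α)} = (4³/6)·n^{1.5} → ∞; triangles are abundant w.h.p.

E[X] ≈ 36240.618; in regime p = Θ(1/n^{1/2}) E[X] diverges (above the triangle threshold p ~ 1/n).


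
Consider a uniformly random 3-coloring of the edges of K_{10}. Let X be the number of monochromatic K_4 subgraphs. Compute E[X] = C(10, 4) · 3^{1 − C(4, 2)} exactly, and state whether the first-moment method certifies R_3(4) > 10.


E[X] = C(10, 4) · 3^{1 − 6} = 210 · 3^{−5} = 210/243.
As a reduced fraction: E[X] = 70/81 ≈ 0.864.
Is E[X] < 1? YES.
Since E[X] < 1, there exists a 3-coloring of K_{10} with no monochromatic K_4; hence R_3(4) > 10.

E[X] = 70/81 ≈ 0.864; E[X] < 1, so R_3(4) > 10.


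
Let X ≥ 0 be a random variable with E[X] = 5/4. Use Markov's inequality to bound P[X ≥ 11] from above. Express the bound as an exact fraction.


μ = E[X] = 5/4, a = 11.
Markov: P[X ≥ 11] ≤ μ/a = (5/4)/11 = 5/44.
Numerically: ≈ 0.113636.
(Since a = 11 > μ = 1.250000, the bound 5/44 is < 1 and informative.)

P[X ≥ 11] ≤ 5/44 ≈ 0.113636.


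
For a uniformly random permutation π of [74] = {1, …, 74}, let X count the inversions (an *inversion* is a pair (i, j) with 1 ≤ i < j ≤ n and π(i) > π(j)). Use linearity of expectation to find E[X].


Write X = Σ X_I over the C(74, 2) = 2701 pairs i < j, with X_I the indicator of one inversion.
There are 2701 indicators.
For each fixed pair i < j, the values π(i) and π(j) are two distinct elements of {1, …, 74} in uniformly random order; by symmetry P[π(i) > π(j)] = 1/2.
By linearity: E[X] = 2701 · (1/2) = C(74, 2) · (1/2) = 2701/2 = 2701/2 ≈ 1350.500.

E[X] = 2701/2 = 1350.500.


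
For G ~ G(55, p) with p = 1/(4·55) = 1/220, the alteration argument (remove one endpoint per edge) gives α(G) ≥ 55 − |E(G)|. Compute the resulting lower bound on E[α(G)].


E[|E(G)|] = C(55, 2)·p = 1485 · (1/220) = 27/4.
E[α(G)] ≥ n − E[|E(G)|] = 55 − 27/4 = 193/4.
Numerically: ≈ 48.250000.
(This is only a lower bound; the true E[α(G)] may be larger.)

E[α(G)] ≥ 193/4 ≈ 48.250000.


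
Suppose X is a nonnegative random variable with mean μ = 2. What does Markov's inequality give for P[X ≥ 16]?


μ = E[X] = 2, a = 16.
Markov: P[X ≥ 16] ≤ μ/a = (2)/16 = 1/8.
Numerically: ≈ 0.125.
(Since a = 16 > μ = 2.000, the bound 1/8 is < 1 and informative.)

P[X ≥ 16] ≤ 1/8 ≈ 0.125.


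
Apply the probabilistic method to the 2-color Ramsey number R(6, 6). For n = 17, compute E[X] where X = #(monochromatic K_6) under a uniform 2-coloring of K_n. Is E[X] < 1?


E[X] = C(17, 6) · 2^{1 − 15} = 12376 · 2^{−14} = 12376/16384.
As a reduced fraction: E[X] = 1547/2048 ≈ 0.75537.
Is E[X] < 1? YES.
Since E[X] < 1, there exists a 2-coloring of K_{17} with no monochromatic K_6; hence R(6, 6) > 17.

E[X] = 1547/2048 ≈ 0.75537; E[X] < 1, so R(6, 6) > 17.


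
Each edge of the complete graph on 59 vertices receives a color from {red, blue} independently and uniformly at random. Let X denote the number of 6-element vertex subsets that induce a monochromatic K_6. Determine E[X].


Let X = Σ_S X_S over the C(59, 6) = 45057474 subsets S of size 6, where X_S = 1 if the K_6 on S is monochromatic.
For a fixed S, the K_6 on S has C(6, 2) = 15 edges. P[all 15 edges red] = (1/2)^15, and likewise for blue, so P[monochromatic] = 2·(1/2)^15 = 2^{1 − 15} = 1/16384.
By linearity of expectation: E[X] = C(59, 6) · 2^{1 − 15} = 45057474 · 1/16384 = 22528737/8192.
Numerically: E[X] ≈ 2750.089966.

E[X] = C(59,6)·2^(1−C(6,2)) = 22528737/8192 ≈ 2750.089966.


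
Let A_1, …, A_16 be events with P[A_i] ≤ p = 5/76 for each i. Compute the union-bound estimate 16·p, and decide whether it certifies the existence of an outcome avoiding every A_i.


Union bound: P[∪_{i=1}^{16} A_i] ≤ Σ_i P[A_i] ≤ 16·p = 16·(5/76) = 20/19.
Numerically: 20/19 ≈ 1.052632.
Is 20/19 < 1? NO.
Since the bound 20/19 is ≥ 1, the union bound is uninformative here; it does NOT by itself certify existence.

16·p = 20/19 ≈ 1.052632; existence NOT certified by the union bound.


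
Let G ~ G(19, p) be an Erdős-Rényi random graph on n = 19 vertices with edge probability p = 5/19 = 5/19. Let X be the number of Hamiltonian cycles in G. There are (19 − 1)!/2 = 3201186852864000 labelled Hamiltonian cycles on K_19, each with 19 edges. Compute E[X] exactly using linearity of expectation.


K_19 has (19 − 1)!/2 = 3201186852864000 labelled Hamiltonian cycles.
For each such Hamiltonian cycle H, let X_H = 1 if all 19 edges of H are present in G. Then P[X_H = 1] = p^{19} = (5/19)^{19} = 19073486328125/1978419655660313589123979.
Summing the indicators: E[X] = Σ_H E[X_H] = 3201186852864000 · p^{19} = 3201186852864000 · 19073486328125/1978419655660313589123979 = 61057793671875000000000000000/1978419655660313589123979.
Numerically: E[X] ≈ 30862.

E[X] = 3201186852864000 · (5/19)^{19} = 61057793671875000000000000000/1978419655660313589123979 ≈ 30862.


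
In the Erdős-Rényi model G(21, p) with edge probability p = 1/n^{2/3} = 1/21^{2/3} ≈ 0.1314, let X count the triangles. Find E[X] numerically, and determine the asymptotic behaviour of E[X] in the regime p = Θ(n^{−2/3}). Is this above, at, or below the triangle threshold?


Number of potential triangles: C(21, 3) = 1330.
Each occurs with probability p³ ≈ (0.1314)³ ≈ 2.267574e-03.
By linearity: E[X] = C(21, 3)·p³ ≈ 1330 · 2.267574e-03 ≈ 3.0159.
Since α = 2/3 < 1, p = c/n^{2/3} ≫ 1/n is above the triangle threshold p ~ 1/n. Asymptotically E[X] ~ (c³/6)·n^{3(1−α)} = (1³/6)·n^{1} → ∞; triangles are abundant w.h.p.

E[X] ≈ 3.0159; in regime p = Θ(1/n^{2/3}) E[X] diverges (above the triangle threshold p ~ 1/n).


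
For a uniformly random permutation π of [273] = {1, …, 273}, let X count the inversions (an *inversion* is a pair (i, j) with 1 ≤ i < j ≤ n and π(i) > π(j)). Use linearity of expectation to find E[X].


Write X = Σ X_I over the C(273, 2) = 37128 pairs i < j, with X_I the indicator of one inversion.
There are 37128 indicators.
For each fixed pair i < j, the values π(i) and π(j) are two distinct elements of {1, …, 273} in uniformly random order; by symmetry P[π(i) > π(j)] = 1/2.
By linearity: E[X] = 37128 · (1/2) = C(273, 2) · (1/2) = 37128/2 = 18564 ≈ 18564.00000.

E[X] = 18564 = 18564.00000.


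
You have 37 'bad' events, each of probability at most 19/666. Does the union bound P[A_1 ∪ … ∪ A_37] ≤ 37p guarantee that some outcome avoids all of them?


Union bound: P[∪_{i=1}^{37} A_i] ≤ Σ_i P[A_i] ≤ 37·p = 37·(19/666) = 19/18.
Numerically: 19/18 ≈ 1.056.
Is 19/18 < 1? NO.
Since the bound 19/18 is ≥ 1, the union bound is uninformative here; it does NOT by itself certify existence.

37·p = 19/18 ≈ 1.056; existence NOT certified by the union bound.


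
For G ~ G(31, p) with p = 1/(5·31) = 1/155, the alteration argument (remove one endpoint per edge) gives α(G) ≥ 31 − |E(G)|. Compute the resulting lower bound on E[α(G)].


E[|E(G)|] = C(31, 2)·p = 465 · (1/155) = 3.
E[α(G)] ≥ n − E[|E(G)|] = 31 − 3 = 28.
Numerically: ≈ 28.000.
(This is only a lower bound; the true E[α(G)] may be larger.)

E[α(G)] ≥ 28 ≈ 28.000.


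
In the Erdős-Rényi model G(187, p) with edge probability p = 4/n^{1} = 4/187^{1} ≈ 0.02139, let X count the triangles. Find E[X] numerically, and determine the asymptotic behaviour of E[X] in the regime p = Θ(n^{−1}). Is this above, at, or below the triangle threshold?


Number of potential triangles: C(187, 3) = 1072445.
Each occurs with probability p³ ≈ (0.02139)³ ≈ 9.787125e-06.
By linearity: E[X] = C(187, 3)·p³ ≈ 1072445 · 9.787125e-06 ≈ 10.4962.
Here α = 1, so p = 4/n is exactly at the triangle threshold p ~ 1/n. Asymptotically E[X] → c³/6 = 4³/6 = 32/3 ≈ 10.6667, a bounded constant. In this regime the triangle count is asymptotically Poisson(c³/6).

E[X] ≈ 10.4962; in regime p = Θ(1/n^{1}) E[X] stays bounded (at the triangle threshold p ~ 1/n).


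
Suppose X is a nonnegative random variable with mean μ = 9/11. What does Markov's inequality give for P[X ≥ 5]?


μ = E[X] = 9/11, a = 5.
Markov: P[X ≥ 5] ≤ μ/a = (9/11)/5 = 9/55.
Numerically: ≈ 0.16364.
(Since a = 5 > μ = 0.81818, the bound 9/55 is < 1 and informative.)

P[X ≥ 5] ≤ 9/55 ≈ 0.16364.


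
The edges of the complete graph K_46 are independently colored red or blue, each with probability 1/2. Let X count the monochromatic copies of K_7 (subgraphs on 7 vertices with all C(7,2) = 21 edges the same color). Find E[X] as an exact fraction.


Let X = Σ_S X_S over the C(46, 7) = 53524680 subsets S of size 7, where X_S = 1 if the K_7 on S is monochromatic.
For a fixed S, the K_7 on S has C(7, 2) = 21 edges. P[all 21 edges red] = (1/2)^21, and likewise for blue, so P[monochromatic] = 2·(1/2)^21 = 2^{1 − 21} = 1/1048576.
By linearity: E[X] = C(46, 7) · 2^{1 − 21} = 53524680 · 1/1048576 = 6690585/131072.
Numerically: E[X] ≈ 51.0451.

E[X] = C(46,7)·2^(1−C(7,2)) = 6690585/131072 ≈ 51.0451.


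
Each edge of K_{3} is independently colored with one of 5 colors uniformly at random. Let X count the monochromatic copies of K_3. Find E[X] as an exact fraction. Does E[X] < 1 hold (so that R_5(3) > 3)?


E[X] = C(3, 3) · 5^{1 − 3} = 1 · 5^{−2} = 1/25.
As a reduced fraction: E[X] = 1/25 ≈ 0.0400000.
Is E[X] < 1? YES.
Since E[X] < 1, there exists a 5-coloring of K_{3} with no monochromatic K_3; hence R_5(3) > 3.

E[X] = 1/25 ≈ 0.0400000; E[X] < 1, so R_5(3) > 3.


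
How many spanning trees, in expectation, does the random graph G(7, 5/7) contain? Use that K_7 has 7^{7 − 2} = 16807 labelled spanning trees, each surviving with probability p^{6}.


K_7 has 7^{7 − 2} = 16807 labelled spanning trees.
For each such spanning tree H, let X_H = 1 if all 6 edges of H are present in G. Then P[X_H = 1] = p^{6} = (5/7)^{6} = 15625/117649.
By linearity: E[X] = Σ_H E[X_H] = 16807 · p^{6} = 16807 · 15625/117649 = 15625/7.
Numerically: E[X] ≈ 2.23e+03.

E[X] = 16807 · (5/7)^{6} = 15625/7 ≈ 2.23e+03.


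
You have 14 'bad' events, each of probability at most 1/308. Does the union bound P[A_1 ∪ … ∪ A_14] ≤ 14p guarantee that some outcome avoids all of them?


Union bound: P[∪_{i=1}^{14} A_i] ≤ Σ_i P[A_i] ≤ 14·p = 14·(1/308) = 1/22.
Numerically: 1/22 ≈ 0.045455.
Is 1/22 < 1? YES.
Since P[∪ A_i] ≤ 1/22 < 1, the complement has P[∩ A_i^c] ≥ 1 − 1/22 = 21/22 > 0, so some outcome avoids every A_i.

14·p = 1/22 ≈ 0.045455; existence CERTIFIED by the union bound.


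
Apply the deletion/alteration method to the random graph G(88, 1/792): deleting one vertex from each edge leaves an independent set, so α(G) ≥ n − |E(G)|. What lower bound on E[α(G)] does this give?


E[|E(G)|] = C(88, 2)·p = 3828 · (1/792) = 29/6.
E[α(G)] ≥ n − E[|E(G)|] = 88 − 29/6 = 499/6.
Numerically: ≈ 83.167.
(This is only a lower bound; the true E[α(G)] may be larger.)

E[α(G)] ≥ 499/6 ≈ 83.167.


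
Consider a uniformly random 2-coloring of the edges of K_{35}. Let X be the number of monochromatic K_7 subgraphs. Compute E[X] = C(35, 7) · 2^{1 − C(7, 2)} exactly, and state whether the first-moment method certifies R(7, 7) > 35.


E[X] = C(35, 7) · 2^{1 − 21} = 6724520 · 2^{−20} = 6724520/1048576.
As a reduced fraction: E[X] = 840565/131072 ≈ 6.41300.
Is E[X] < 1? NO.
Since E[X] ≥ 1, the first-moment bound is inconclusive at n = 35; it does NOT by itself certify R(7, 7) > 35.

E[X] = 840565/131072 ≈ 6.41300; E[X] ≥ 1; first-moment method inconclusive here.


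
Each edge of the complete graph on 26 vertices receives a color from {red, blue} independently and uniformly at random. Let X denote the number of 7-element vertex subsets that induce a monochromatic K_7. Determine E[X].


Let X = Σ_S X_S over the C(26, 7) = 657800 subsets S of size 7, where X_S = 1 if the K_7 on S is monochromatic.
For a fixed S, the K_7 on S has C(7, 2) = 21 edges. P[all 21 edges red] = (1/2)^21, and likewise for blue, so P[monochromatic] = 2·(1/2)^21 = 2^{1 − 21} = 1/1048576.
Summing: E[X] = C(26, 7) · 2^{1 − 21} = 657800 · 1/1048576 = 82225/131072.
Numerically: E[X] ≈ 0.627.

E[X] = C(26,7)·2^(1−C(7,2)) = 82225/131072 ≈ 0.627.


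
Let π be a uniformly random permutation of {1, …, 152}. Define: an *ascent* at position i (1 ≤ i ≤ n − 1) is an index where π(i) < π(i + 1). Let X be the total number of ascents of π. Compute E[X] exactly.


Write X = Σ X_I over i = 1, …, 151, with X_I the indicator of one ascent.
There are 151 indicators.
For each fixed i, the pair (π(i), π(i+1)) is a uniformly random ordered pair of distinct values from {1, …, 152}; by symmetry P[π(i) < π(i+1)] = 1/2.
By linearity: E[X] = 151 · (1/2) = (152 − 1) · (1/2) = 151/2 ≈ 75.50000.

E[X] = 151/2 = 75.50000.


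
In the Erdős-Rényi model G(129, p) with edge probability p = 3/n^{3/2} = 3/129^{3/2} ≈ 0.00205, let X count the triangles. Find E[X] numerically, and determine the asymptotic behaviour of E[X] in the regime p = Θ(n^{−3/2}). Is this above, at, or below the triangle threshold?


Number of potential triangles: C(129, 3) = 349504.
Each occurs with probability p³ ≈ (0.00205)³ ≈ 8.58440e-09.
By linearity: E[X] = C(129, 3)·p³ ≈ 349504 · 8.58440e-09 ≈ 0.003.
Since α = 3/2 > 1, p = c/n^{3/2} = o(1/n) is below the triangle threshold p ~ 1/n. Asymptotically E[X] ~ (c³/6)·n^{3(1−α)} = (3³/6)·n^{-1.5} → 0, so by Markov's inequality G has no triangles w.h.p.

E[X] ≈ 0.003; in regime p = Θ(1/n^{3/2}) E[X] tends to 0 (below the triangle threshold p ~ 1/n).


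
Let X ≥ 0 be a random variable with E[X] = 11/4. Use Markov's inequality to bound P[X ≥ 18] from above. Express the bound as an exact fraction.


μ = E[X] = 11/4, a = 18.
Markov: P[X ≥ 18] ≤ μ/a = (11/4)/18 = 11/72.
Numerically: ≈ 0.153.
(Since a = 18 > μ = 2.750, the bound 11/72 is < 1 and informative.)

P[X ≥ 18] ≤ 11/72 ≈ 0.153.


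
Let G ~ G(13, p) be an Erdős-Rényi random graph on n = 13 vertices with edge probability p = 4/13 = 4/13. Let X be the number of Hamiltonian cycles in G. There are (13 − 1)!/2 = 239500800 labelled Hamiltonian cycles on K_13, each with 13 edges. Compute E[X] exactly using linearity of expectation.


K_13 has (13 − 1)!/2 = 239500800 labelled Hamiltonian cycles.
For each such Hamiltonian cycle H, let X_H = 1 if all 13 edges of H are present in G. Then P[X_H = 1] = p^{13} = (4/13)^{13} = 67108864/302875106592253.
Summing the indicators: E[X] = Σ_H E[X_H] = 239500800 · p^{13} = 239500800 · 67108864/302875106592253 = 16072626615091200/302875106592253.
Numerically: E[X] ≈ 53.07.

E[X] = 239500800 · (4/13)^{13} = 16072626615091200/302875106592253 ≈ 53.07.


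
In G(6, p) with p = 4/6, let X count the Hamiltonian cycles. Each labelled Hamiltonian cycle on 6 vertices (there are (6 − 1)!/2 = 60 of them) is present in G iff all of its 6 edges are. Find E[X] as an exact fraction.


K_6 has (6 − 1)!/2 = 60 labelled Hamiltonian cycles.
For each such Hamiltonian cycle H, let X_H = 1 if all 6 edges of H are present in G. Then P[X_H = 1] = p^{6} = (2/3)^{6} = 64/729.
Summing the indicators: E[X] = Σ_H E[X_H] = 60 · p^{6} = 60 · 64/729 = 1280/243.
Numerically: E[X] ≈ 5.27.

E[X] = 60 · (2/3)^{6} = 1280/243 ≈ 5.27.


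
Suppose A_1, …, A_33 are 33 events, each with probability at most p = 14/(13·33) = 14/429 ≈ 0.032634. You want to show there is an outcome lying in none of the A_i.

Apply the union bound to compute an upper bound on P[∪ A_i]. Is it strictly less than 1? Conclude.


Union bound: P[∪_{i=1}^{33} A_i] ≤ Σ_i P[A_i] ≤ 33·p = 33·(14/429) = 14/13.
Numerically: 14/13 ≈ 1.076923.
Is 14/13 < 1? NO.
Since the bound 14/13 is ≥ 1, the union bound is uninformative here; it does NOT by itself certify existence.

33·p = 14/13 ≈ 1.076923; existence NOT certified by the union bound.


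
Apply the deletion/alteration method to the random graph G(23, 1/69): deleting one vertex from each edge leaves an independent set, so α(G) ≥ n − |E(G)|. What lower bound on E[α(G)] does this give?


E[|E(G)|] = C(23, 2)·p = 253 · (1/69) = 11/3.
E[α(G)] ≥ n − E[|E(G)|] = 23 − 11/3 = 58/3.
Numerically: ≈ 19.3333.
(This is only a lower bound; the true E[α(G)] may be larger.)

E[α(G)] ≥ 58/3 ≈ 19.3333.


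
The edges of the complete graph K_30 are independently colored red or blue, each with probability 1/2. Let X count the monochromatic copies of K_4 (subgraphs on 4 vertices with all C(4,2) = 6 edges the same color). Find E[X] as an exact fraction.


Let X = Σ_S X_S over the C(30, 4) = 27405 subsets S of size 4, where X_S = 1 if the K_4 on S is monochromatic.
For a fixed S, the K_4 on S has C(4, 2) = 6 edges. P[all 6 edges red] = (1/2)^6, and likewise for blue, so P[monochromatic] = 2·(1/2)^6 = 2^{1 − 6} = 1/32.
By linearity: E[X] = C(30, 4) · 2^{1 − 6} = 27405 · 1/32 = 27405/32.
Numerically: E[X] ≈ 856.40625.

E[X] = C(30,4)·2^(1−C(4,2)) = 27405/32 ≈ 856.40625.


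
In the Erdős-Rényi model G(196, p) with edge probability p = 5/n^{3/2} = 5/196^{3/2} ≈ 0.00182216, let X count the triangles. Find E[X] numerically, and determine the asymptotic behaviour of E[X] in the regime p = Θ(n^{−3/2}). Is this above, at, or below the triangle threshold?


Number of potential triangles: C(196, 3) = 1235780.
Each occurs with probability p³ ≈ (0.00182216)³ ≈ 6.05003228e-09.
By linearity: E[X] = C(196, 3)·p³ ≈ 1235780 · 6.05003228e-09 ≈ 0.007477.
Since α = 3/2 > 1, p = c/n^{3/2} = o(1/n) is below the triangle threshold p ~ 1/n. Asymptotically E[X] ~ (c³/6)·n^{3(1−α)} = (5³/6)·n^{-1.5} → 0, so by Markov's inequality G has no triangles w.h.p.

E[X] ≈ 0.007477; in regime p = Θ(1/n^{3/2}) E[X] tends to 0 (below the triangle threshold p ~ 1/n).


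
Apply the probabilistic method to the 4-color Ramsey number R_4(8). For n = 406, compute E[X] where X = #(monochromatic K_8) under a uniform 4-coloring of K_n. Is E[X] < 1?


E[X] = C(406, 8) · 4^{1 − 28} = 17082453897995850 · 4^{−27} = 17082453897995850/18014398509481984.
As a reduced fraction: E[X] = 8541226948997925/9007199254740992 ≈ 0.9483.
Is E[X] < 1? YES.
Since E[X] < 1, there exists a 4-coloring of K_{406} with no monochromatic K_8; hence R_4(8) > 406.

E[X] = 8541226948997925/9007199254740992 ≈ 0.9483; E[X] < 1, so R_4(8) > 406.


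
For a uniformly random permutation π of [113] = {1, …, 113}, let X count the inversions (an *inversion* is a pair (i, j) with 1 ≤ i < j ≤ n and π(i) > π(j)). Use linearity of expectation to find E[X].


Write X = Σ X_I over the C(113, 2) = 6328 pairs i < j, with X_I the indicator of one inversion.
There are 6328 indicators.
For each fixed pair i < j, the values π(i) and π(j) are two distinct elements of {1, …, 113} in uniformly random order; by symmetry P[π(i) > π(j)] = 1/2.
By linearity: E[X] = 6328 · (1/2) = C(113, 2) · (1/2) = 6328/2 = 3164 ≈ 3164.000.

E[X] = 3164 = 3164.000.


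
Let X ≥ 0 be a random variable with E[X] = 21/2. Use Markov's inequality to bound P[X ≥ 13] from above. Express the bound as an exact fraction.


μ = E[X] = 21/2, a = 13.
Markov: P[X ≥ 13] ≤ μ/a = (21/2)/13 = 21/26.
Numerically: ≈ 0.807692.
(Since a = 13 > μ = 10.500000, the bound 21/26 is < 1 and informative.)

P[X ≥ 13] ≤ 21/26 ≈ 0.807692.


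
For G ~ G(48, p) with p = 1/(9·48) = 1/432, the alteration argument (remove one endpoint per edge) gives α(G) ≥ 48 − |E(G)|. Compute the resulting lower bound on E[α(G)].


E[|E(G)|] = C(48, 2)·p = 1128 · (1/432) = 47/18.
E[α(G)] ≥ n − E[|E(G)|] = 48 − 47/18 = 817/18.
Numerically: ≈ 45.389.
(This is only a lower bound; the true E[α(G)] may be larger.)

E[α(G)] ≥ 817/18 ≈ 45.389.


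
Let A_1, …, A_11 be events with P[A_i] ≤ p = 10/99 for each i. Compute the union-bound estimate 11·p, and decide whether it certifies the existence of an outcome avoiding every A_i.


Union bound: P[∪_{i=1}^{11} A_i] ≤ Σ_i P[A_i] ≤ 11·p = 11·(10/99) = 10/9.
Numerically: 10/9 ≈ 1.111111.
Is 10/9 < 1? NO.
Since the bound 10/9 is ≥ 1, the union bound is uninformative here; it does NOT by itself certify existence.

11·p = 10/9 ≈ 1.111111; existence NOT certified by the union bound.


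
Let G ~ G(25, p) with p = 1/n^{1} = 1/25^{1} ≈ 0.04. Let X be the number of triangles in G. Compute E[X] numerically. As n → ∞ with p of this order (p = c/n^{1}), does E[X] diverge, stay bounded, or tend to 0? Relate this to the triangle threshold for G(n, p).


Number of potential triangles: C(25, 3) = 2300.
Each occurs with probability p³ ≈ (0.04)³ ≈ 6.400000e-05.
By linearity: E[X] = C(25, 3)·p³ ≈ 2300 · 6.400000e-05 ≈ 0.1472.
Here α = 1, so p = 1/n is exactly at the triangle threshold p ~ 1/n. Asymptotically E[X] → c³/6 = 1³/6 = 1/6 ≈ 0.1667, a bounded constant. In this regime the triangle count is asymptotically Poisson(c³/6).

E[X] ≈ 0.1472; in regime p = Θ(1/n^{1}) E[X] stays bounded (at the triangle threshold p ~ 1/n).


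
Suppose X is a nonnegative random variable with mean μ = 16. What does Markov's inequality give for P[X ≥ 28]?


μ = E[X] = 16, a = 28.
Markov: P[X ≥ 28] ≤ μ/a = (16)/28 = 4/7.
Numerically: ≈ 0.571429.
(Since a = 28 > μ = 16.000000, the bound 4/7 is < 1 and informative.)

P[X ≥ 28] ≤ 4/7 ≈ 0.571429.


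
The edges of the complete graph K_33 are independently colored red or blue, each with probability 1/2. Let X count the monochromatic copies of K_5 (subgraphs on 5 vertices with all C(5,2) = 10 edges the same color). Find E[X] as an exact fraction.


Let X = Σ_S X_S over the C(33, 5) = 237336 subsets S of size 5, where X_S = 1 if the K_5 on S is monochromatic.
For a fixed S, the K_5 on S has C(5, 2) = 10 edges. P[all 10 edges red] = (1/2)^10, and likewise for blue, so P[monochromatic] = 2·(1/2)^10 = 2^{1 − 10} = 1/512.
By linearity of expectation: E[X] = C(33, 5) · 2^{1 − 10} = 237336 · 1/512 = 29667/64.
Numerically: E[X] ≈ 463.54688.

E[X] = C(33,5)·2^(1−C(5,2)) = 29667/64 ≈ 463.54688.


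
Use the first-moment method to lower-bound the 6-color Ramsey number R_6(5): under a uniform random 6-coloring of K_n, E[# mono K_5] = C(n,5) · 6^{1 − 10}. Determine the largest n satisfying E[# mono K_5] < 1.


We need C(n, 5) · 6^{1 − 10} < 1, i.e. C(n, 5) < 6^{10 − 1} = 10077696.
Check values of n near the boundary:
  n = 65: C(65, 5) = 8259888; 8259888 < 10077696? YES
  n = 66: C(66, 5) = 8936928; 8936928 < 10077696? YES
  n = 67: C(67, 5) = 9657648; 9657648 < 10077696? YES
  n = 68: C(68, 5) = 10424128; 10424128 < 10077696? NO
The largest n with C(n, 5) < 10077696 is n = 67 (where E[X] = 67067/69984 ≈ 0.958319). Hence R_6(5) > 67, i.e. R_6(5) ≥ 68.

Largest n = 67; hence R_6(5) > 67.


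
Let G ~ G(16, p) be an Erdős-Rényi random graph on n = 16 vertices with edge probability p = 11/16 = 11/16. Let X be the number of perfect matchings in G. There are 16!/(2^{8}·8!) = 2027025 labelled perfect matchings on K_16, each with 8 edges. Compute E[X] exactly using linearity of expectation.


K_16 has 16!/(2^{8}·8!) = 2027025 labelled perfect matchings.
For each such perfect matching H, let X_H = 1 if all 8 edges of H are present in G. Then P[X_H = 1] = p^{8} = (11/16)^{8} = 214358881/4294967296.
By linearity of expectation: E[X] = Σ_H E[X_H] = 2027025 · p^{8} = 2027025 · 214358881/4294967296 = 434510810759025/4294967296.
Numerically: E[X] ≈ 1.012e+05.

E[X] = 2027025 · (11/16)^{8} = 434510810759025/4294967296 ≈ 1.012e+05.


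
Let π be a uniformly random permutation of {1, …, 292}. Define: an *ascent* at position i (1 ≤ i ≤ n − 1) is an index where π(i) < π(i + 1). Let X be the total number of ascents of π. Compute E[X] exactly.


Write X = Σ X_I over i = 1, …, 291, with X_I the indicator of one ascent.
There are 291 indicators.
For each fixed i, the pair (π(i), π(i+1)) is a uniformly random ordered pair of distinct values from {1, …, 292}; by symmetry P[π(i) < π(i+1)] = 1/2.
By linearity: E[X] = 291 · (1/2) = (292 − 1) · (1/2) = 291/2 ≈ 145.500.

E[X] = 291/2 = 145.500.


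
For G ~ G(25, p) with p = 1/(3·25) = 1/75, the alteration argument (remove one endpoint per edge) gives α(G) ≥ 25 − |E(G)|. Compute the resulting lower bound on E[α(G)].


E[|E(G)|] = C(25, 2)·p = 300 · (1/75) = 4.
E[α(G)] ≥ n − E[|E(G)|] = 25 − 4 = 21.
Numerically: ≈ 21.000000.
(This is only a lower bound; the true E[α(G)] may be larger.)

E[α(G)] ≥ 21 ≈ 21.000000.


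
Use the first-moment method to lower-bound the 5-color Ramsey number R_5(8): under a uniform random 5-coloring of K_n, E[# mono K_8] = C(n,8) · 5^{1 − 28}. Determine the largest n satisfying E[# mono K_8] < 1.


We need C(n, 8) · 5^{1 − 28} < 1, i.e. C(n, 8) < 5^{28 − 1} = 7450580596923828125.
Check values of n near the boundary:
  n = 857: C(857, 8) = 6983854138365964575; 6983854138365964575 < 7450580596923828125? YES
  n = 858: C(858, 8) = 7049584530256467771; 7049584530256467771 < 7450580596923828125? YES
  n = 859: C(859, 8) = 7115855595170747139; 7115855595170747139 < 7450580596923828125? YES
  n = 860: C(860, 8) = 7182671140665308145; 7182671140665308145 < 7450580596923828125? YES
  n = 861: C(861, 8) = 7250034996615275865; 7250034996615275865 < 7450580596923828125? YES
  n = 862: C(862, 8) = 7317951015318931845; 7317951015318931845 < 7450580596923828125? YES
  n = 863: C(863, 8) = 7386423071602617757; 7386423071602617757 < 7450580596923828125? YES
  n = 864: C(864, 8) = 7455455062926006708; 7455455062926006708 < 7450580596923828125? NO
The largest n with C(n, 8) < 7450580596923828125 is n = 863 (where E[X] = 7386423071602617757/7450580596923828125 ≈ 0.9913889). Hence R_5(8) > 863, i.e. R_5(8) ≥ 864.

Largest n = 863; hence R_5(8) > 863.
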